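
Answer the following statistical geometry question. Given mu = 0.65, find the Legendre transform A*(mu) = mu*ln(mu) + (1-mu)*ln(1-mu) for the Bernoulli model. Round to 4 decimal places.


Legendre transform for Bernoulli:
A*(mu) = mu*log(mu) + (1-mu)*log(1-mu).
mu = 0.65, 1-mu = 0.35.
mu*log(mu) = 0.65*log(0.65) = -0.280009.
(1-mu)*log(1-mu) = 0.35*log(0.35) = -0.367438.
A* = -0.280009 + -0.367438 = -0.6474

-0.6474


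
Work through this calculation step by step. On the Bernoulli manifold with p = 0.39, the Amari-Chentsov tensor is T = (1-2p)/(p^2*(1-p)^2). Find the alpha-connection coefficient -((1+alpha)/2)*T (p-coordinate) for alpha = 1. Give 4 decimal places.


Skewness (Amari-Chentsov) tensor: T = (1-2p)/(p^2*(1-p)^2).
p = 0.39, 1-2p = 0.22, p^2 = 0.1521, (1-p)^2 = 0.3721.
T = 0.22/(0.1521 * 0.3721) = 3.887172.
In the p-coordinate, Gamma^(alpha) = Gamma^(0) - (alpha/2)*T with Gamma^(0) = (1/2)*g'(p) = -T/2,
so Gamma^(alpha) = -((1+alpha)/2)*T.
alpha = 1, -(1+alpha)/2 = -1.0.
Gamma = -1.0 * 3.887172 = -3.8872

-3.8872


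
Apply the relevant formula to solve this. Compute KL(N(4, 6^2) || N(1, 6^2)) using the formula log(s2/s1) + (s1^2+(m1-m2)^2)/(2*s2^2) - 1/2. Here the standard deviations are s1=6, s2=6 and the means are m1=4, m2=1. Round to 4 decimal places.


KL divergence between normal distributions:
KL = log(s2/s1) + (s1^2 + (m1-m2)^2)/(2*s2^2) - 1/2.
log(6/6) = 0.0.
(6^2 + (4-1)^2)/(2*6^2) = (36 + 9)/72 = 0.625.
KL = 0.0 + 0.625 - 0.5 = 0.1250

0.1250


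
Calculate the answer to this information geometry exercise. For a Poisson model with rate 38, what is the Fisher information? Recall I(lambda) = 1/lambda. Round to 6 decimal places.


Fisher information for Poisson: I(lambda) = 1/lambda.
lambda = 38.
I(lambda) = 1/38 = 0.026316

0.026316


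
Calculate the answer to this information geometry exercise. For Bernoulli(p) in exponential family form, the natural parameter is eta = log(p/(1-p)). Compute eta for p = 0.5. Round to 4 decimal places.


Natural parameter for Bernoulli: eta = log(p/(1-p)).
p = 0.5, 1-p = 0.5.
p/(1-p) = 1.0.
eta = log(1.0) = 0.0000

0.0000


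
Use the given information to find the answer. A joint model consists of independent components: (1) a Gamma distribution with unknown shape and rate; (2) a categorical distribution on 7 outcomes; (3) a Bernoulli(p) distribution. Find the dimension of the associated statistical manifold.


The dimension of a statistical manifold equals the number of free
(independent) real parameters of the model. For a product of independent
blocks the parameter counts add.
- Gamma (shape, rate): 2.
- categorical on 7 outcomes (probabilities sum to 1): 7-1 = 6.
- Bernoulli (p): 1.
Total = 2 + 6 + 1 = 9.
Dimension = 9

9


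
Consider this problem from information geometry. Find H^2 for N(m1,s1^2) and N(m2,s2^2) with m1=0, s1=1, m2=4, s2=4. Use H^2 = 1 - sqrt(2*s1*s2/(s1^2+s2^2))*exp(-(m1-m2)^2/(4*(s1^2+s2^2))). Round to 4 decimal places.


Squared Hellinger distance for Gaussians:
H^2 = 1 - sqrt(2*s1*s2/(s1^2+s2^2)) * exp(-(m1-m2)^2/(4*(s1^2+s2^2))).
s1^2 = 1, s2^2 = 16, s1^2+s2^2 = 17.
sqrt(2*1*4/(17)) = 0.685994.
(m1-m2)^2 = (-4)^2 = 16.
exp(-16/(4*17)) = exp(-0.235294) = 0.790338.
H^2 = 1 - 0.685994*0.790338 = 0.4578

0.4578


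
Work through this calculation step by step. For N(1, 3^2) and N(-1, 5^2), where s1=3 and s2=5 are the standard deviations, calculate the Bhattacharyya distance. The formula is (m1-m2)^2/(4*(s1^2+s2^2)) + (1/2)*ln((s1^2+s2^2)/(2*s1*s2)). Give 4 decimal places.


Bhattacharyya distance between two Gaussians:
DB = (m1-m2)^2/(4*(s1^2+s2^2)) + (1/2)*ln((s1^2+s2^2)/(2*s1*s2)).
(m1-m2)^2 = (2)^2 = 4.
s1^2+s2^2 = 9 + 25 = 34.
term1 = 4/136 = 0.029412.
term2 = 0.5*ln(34/30.0) = 0.062582.
DB = 0.029412 + 0.062582 = 0.0920

0.0920


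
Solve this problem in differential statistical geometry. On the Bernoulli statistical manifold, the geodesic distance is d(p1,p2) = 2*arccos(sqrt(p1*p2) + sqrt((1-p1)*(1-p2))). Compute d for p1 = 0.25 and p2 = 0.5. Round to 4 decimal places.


Geodesic distance on Bernoulli manifold:
d(p1,p2) = 2*arccos(sqrt(p1*p2) + sqrt((1-p1)*(1-p2))).
sqrt(p1*p2) = sqrt(0.25*0.5) = 0.353553.
sqrt((1-p1)*(1-p2)) = sqrt(0.75*0.5) = 0.612372.
arg = 0.353553 + 0.612372 = 0.965926.
d = 2*arccos(0.965926) = 0.5236

0.5236


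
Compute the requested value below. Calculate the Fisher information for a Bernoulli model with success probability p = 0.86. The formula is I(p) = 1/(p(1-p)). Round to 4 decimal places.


For Bernoulli(p), Fisher information is I(p) = 1/(p*(1-p)).
p = 0.86, 1-p = 0.14.
p*(1-p) = 0.1204.
I(p) = 1/0.1204 = 8.3056

8.3056


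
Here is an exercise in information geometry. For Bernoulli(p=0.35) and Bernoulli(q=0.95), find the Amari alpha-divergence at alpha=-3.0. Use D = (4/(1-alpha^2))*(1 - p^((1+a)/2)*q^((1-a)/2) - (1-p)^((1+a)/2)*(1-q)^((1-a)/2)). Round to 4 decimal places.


Amari alpha-divergence:
D = (4/(1-alpha^2))*(1 - p^((1+a)/2)*q^((1-a)/2) - (1-p)^((1+a)/2)*(1-q)^((1-a)/2)).
alpha = -3.0, p = 0.35, q = 0.95.
e1 = (1+alpha)/2 = -1.0, e2 = (1-alpha)/2 = 2.0.
t1 = p^e1 * q^e2 = 0.35^-1.0 * 0.95^2.0 = 2.578571.
t2 = (1-p)^e1 * (1-q)^e2 = 0.65^-1.0 * 0.05^2.0 = 0.003846.
4/(1-alpha^2) = -0.5.
D = -0.5*(1 - 2.578571 - 0.003846) = 0.7912

0.7912


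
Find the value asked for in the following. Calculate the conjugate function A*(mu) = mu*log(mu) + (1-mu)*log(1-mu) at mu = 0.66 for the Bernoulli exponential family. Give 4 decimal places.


Legendre transform for Bernoulli:
A*(mu) = mu*log(mu) + (1-mu)*log(1-mu).
mu = 0.66, 1-mu = 0.34.
mu*log(mu) = 0.66*log(0.66) = -0.27424.
(1-mu)*log(1-mu) = 0.34*log(0.34) = -0.366795.
A* = -0.27424 + -0.366795 = -0.6410

-0.6410


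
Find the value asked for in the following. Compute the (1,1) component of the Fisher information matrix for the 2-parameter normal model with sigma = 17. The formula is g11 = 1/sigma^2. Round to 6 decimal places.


For the 2-parameter normal family, the Fisher metric has:
  g11 = 1/sigma^2, g22 = 2/sigma^2.
sigma = 17, sigma^2 = 289.
g11 = 0.003460

0.003460


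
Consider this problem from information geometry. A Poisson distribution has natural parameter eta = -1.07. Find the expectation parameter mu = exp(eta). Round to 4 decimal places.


Expectation parameter for Poisson exponential family:
mu = exp(eta).
eta = -1.07.
mu = exp(-1.07) = 0.3430

0.3430


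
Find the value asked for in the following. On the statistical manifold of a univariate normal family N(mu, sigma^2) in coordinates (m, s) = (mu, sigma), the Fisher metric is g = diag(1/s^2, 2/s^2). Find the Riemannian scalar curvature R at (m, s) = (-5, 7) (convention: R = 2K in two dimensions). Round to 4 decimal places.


The metric has the form g = (A dm^2 + B ds^2)/s^2 with A = 1, B = 2.
Substitute u = sqrt(A/B)*m: g = B*(du^2 + ds^2)/s^2, i.e. B times the
Poincare upper half-plane metric, which has constant Gaussian curvature -1.
Scaling a 2D metric by a constant c divides the Gaussian curvature by c,
so K = -1/B = -1/(2) = -0.5000 everywhere (the point (m, s) = (-5, 7) is irrelevant:
the curvature is constant).
Scalar curvature in dimension 2: R = 2K = -2/(2) = -1.0000.

-1.0000


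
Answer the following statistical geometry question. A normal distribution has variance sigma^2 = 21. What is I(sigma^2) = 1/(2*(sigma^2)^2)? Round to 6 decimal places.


Fisher information for variance: I(sigma^2) = 1/(2*sigma^4).
sigma^2 = 21, so sigma^4 = 441.
I = 1/(2*441) = 1/882 = 0.001134

0.001134


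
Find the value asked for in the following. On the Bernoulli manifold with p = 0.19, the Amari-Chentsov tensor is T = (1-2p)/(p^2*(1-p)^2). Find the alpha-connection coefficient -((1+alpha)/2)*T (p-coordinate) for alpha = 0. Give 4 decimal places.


Skewness (Amari-Chentsov) tensor: T = (1-2p)/(p^2*(1-p)^2).
p = 0.19, 1-2p = 0.62, p^2 = 0.0361, (1-p)^2 = 0.6561.
T = 0.62/(0.0361 * 0.6561) = 26.176673.
In the p-coordinate, Gamma^(alpha) = Gamma^(0) - (alpha/2)*T with Gamma^(0) = (1/2)*g'(p) = -T/2,
so Gamma^(alpha) = -((1+alpha)/2)*T.
alpha = 0, -(1+alpha)/2 = -0.5.
Gamma = -0.5 * 26.176673 = -13.0883

-13.0883


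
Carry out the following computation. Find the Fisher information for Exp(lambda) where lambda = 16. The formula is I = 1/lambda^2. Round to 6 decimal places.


Fisher information for exponential: I(lambda) = 1/lambda^2.
lambda = 16, lambda^2 = 256.
I = 1/256 = 0.003906

0.003906


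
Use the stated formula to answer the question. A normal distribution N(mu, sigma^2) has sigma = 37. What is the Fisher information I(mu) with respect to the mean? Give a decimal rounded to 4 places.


The Fisher information for the mean of a normal distribution is I(mu) = 1/sigma^2.
sigma = 37, so sigma^2 = 1369.
I(mu) = 1/1369 = 0.0007

0.0007


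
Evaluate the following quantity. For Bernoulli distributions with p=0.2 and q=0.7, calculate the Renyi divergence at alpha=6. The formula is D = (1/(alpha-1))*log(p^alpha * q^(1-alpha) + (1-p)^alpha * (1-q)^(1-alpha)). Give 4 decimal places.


Renyi divergence of order alpha between Bernoulli distributions:
D = (1/(alpha-1))*log(p^alpha * q^(1-alpha) + (1-p)^alpha * (1-q)^(1-alpha)).
alpha = 6, p = 0.2, q = 0.7.
p^alpha * q^(1-alpha) = 0.2^6 * 0.7^-5 = 0.000381.
(1-p)^alpha * (1-q)^(1-alpha) = 0.8^6 * 0.3^-5 = 107.878189.
sum = 0.000381 + 107.878189 = 107.87857.
D = (1/5)*log(107.87857) = 0.9362

0.9362


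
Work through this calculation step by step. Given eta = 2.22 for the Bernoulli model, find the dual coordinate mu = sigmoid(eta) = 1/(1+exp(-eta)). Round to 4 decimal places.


Dual coordinate (expectation parameter) for Bernoulli:
mu = 1/(1+exp(-eta)).
eta = 2.22.
exp(-eta) = exp(-2.22) = 0.108609.
mu = 1/(1+0.108609) = 0.9020

0.9020


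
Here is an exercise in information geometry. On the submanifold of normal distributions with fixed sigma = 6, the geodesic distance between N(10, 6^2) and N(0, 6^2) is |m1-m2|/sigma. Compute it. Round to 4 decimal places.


On the fixed-variance normal subfamily, geodesic distance = |m1-m2|/sigma.
|10 - 0| = 10.
sigma = 6.
d = 10/6 = 1.6667

1.6667


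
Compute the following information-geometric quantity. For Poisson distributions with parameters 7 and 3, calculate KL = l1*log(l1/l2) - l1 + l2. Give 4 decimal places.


KL divergence for Poisson:
KL = l1*log(l1/l2) - l1 + l2.
l1 = 7, l2 = 3.
log(7/3) = 0.847298.
l1*log(l1/l2) = 7 * 0.847298 = 5.931085.
KL = 5.931085 - 7 + 3 = 1.9311

1.9311


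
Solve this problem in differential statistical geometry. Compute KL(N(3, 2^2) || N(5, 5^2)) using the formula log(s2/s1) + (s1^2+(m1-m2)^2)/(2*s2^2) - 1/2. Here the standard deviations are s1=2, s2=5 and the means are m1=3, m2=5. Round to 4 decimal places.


KL divergence between normal distributions:
KL = log(s2/s1) + (s1^2 + (m1-m2)^2)/(2*s2^2) - 1/2.
log(5/2) = 0.916291.
(2^2 + (3-5)^2)/(2*5^2) = (4 + 4)/50 = 0.16.
KL = 0.916291 + 0.16 - 0.5 = 0.5763

0.5763


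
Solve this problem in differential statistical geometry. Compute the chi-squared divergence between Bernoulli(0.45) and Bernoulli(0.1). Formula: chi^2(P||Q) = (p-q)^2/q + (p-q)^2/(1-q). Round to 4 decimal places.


Chi-squared divergence between Bernoulli distributions:
chi^2 = (p-q)^2/q + (p-q)^2/(1-q).
p = 0.45, q = 0.1, p-q = 0.35.
(p-q)^2 = 0.1225.
term1 = 0.1225/0.1 = 1.225.
term2 = 0.1225/0.9 = 0.136111.
chi^2 = 1.225 + 0.136111 = 1.3611

1.3611


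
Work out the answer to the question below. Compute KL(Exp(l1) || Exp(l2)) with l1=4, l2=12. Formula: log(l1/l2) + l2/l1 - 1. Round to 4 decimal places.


KL divergence for exponential family:
KL = log(l1/l2) + l2/l1 - 1.
log(4/12) = -1.098612.
12/4 = 3.0.
KL = -1.098612 + 3.0 - 1 = 0.9014

0.9014


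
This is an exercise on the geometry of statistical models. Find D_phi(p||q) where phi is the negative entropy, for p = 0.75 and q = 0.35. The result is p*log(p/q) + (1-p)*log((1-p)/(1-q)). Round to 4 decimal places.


Bregman divergence with negative entropy generator:
D = p*log(p/q) + (1-p)*log((1-p)/(1-q)).
p = 0.75, q = 0.35.
p*log(p/q) = 0.75*log(0.75/0.35) = 0.571605.
(1-p)*log((1-p)/(1-q)) = 0.25*log(0.25/0.65) = -0.238878.
D = 0.571605 + -0.238878 = 0.3327

0.3327


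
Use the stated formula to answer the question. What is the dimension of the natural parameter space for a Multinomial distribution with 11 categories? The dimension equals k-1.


Exponential family dimension calculation:
For Multinomial with k=11 categories, dim = k-1 = 10.

10


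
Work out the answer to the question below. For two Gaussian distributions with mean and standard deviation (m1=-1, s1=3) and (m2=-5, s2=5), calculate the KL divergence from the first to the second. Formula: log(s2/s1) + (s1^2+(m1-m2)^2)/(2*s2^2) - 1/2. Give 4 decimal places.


KL divergence between normal distributions:
KL = log(s2/s1) + (s1^2 + (m1-m2)^2)/(2*s2^2) - 1/2.
log(5/3) = 0.510826.
(3^2 + (-1--5)^2)/(2*5^2) = (9 + 16)/50 = 0.5.
KL = 0.510826 + 0.5 - 0.5 = 0.5108

0.5108


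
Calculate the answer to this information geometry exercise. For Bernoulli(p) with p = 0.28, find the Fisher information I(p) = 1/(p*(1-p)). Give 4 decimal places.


For Bernoulli(p), Fisher information is I(p) = 1/(p*(1-p)).
p = 0.28, 1-p = 0.72.
p*(1-p) = 0.2016.
I(p) = 1/0.2016 = 4.9603

4.9603


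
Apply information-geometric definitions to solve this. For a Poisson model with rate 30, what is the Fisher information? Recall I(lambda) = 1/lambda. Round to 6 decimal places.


Fisher information for Poisson: I(lambda) = 1/lambda.
lambda = 30.
I(lambda) = 1/30 = 0.033333

0.033333


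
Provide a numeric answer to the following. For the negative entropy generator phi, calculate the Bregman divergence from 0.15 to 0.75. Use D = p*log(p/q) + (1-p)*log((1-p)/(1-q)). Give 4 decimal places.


Bregman divergence with negative entropy generator:
D = p*log(p/q) + (1-p)*log((1-p)/(1-q)).
p = 0.15, q = 0.75.
p*log(p/q) = 0.15*log(0.15/0.75) = -0.241416.
(1-p)*log((1-p)/(1-q)) = 0.85*log(0.85/0.25) = 1.040209.
D = -0.241416 + 1.040209 = 0.7988

0.7988


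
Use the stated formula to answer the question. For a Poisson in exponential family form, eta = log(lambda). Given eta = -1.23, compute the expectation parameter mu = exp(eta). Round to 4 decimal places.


Expectation parameter for Poisson exponential family:
mu = exp(eta).
eta = -1.23.
mu = exp(-1.23) = 0.2923

0.2923


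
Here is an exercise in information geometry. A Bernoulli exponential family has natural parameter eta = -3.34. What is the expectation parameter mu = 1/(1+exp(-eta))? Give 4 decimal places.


Dual coordinate (expectation parameter) for Bernoulli:
mu = 1/(1+exp(-eta)).
eta = -3.34.
exp(-eta) = exp(3.34) = 28.219127.
mu = 1/(1+28.219127) = 0.0342

0.0342


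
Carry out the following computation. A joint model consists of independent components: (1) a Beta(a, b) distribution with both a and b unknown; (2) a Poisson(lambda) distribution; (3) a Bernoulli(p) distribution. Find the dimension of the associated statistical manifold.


The dimension of a statistical manifold equals the number of free
(independent) real parameters of the model. For a product of independent
blocks the parameter counts add.
- Beta (a, b): 2.
- Poisson (lambda): 1.
- Bernoulli (p): 1.
Total = 2 + 1 + 1 = 4.
Dimension = 4

4


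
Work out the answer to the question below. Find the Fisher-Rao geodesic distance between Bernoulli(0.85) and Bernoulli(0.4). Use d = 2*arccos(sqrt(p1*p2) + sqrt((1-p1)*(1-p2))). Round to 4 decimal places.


Geodesic distance on Bernoulli manifold:
d(p1,p2) = 2*arccos(sqrt(p1*p2) + sqrt((1-p1)*(1-p2))).
sqrt(p1*p2) = sqrt(0.85*0.4) = 0.583095.
sqrt((1-p1)*(1-p2)) = sqrt(0.15*0.6) = 0.3.
arg = 0.583095 + 0.3 = 0.883095.
d = 2*arccos(0.883095) = 0.9768

0.9768


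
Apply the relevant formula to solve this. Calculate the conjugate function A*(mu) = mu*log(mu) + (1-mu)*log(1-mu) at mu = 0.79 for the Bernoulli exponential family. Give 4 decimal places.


Legendre transform for Bernoulli:
A*(mu) = mu*log(mu) + (1-mu)*log(1-mu).
mu = 0.79, 1-mu = 0.21.
mu*log(mu) = 0.79*log(0.79) = -0.186221.
(1-mu)*log(1-mu) = 0.21*log(0.21) = -0.327736.
A* = -0.186221 + -0.327736 = -0.5140

-0.5140


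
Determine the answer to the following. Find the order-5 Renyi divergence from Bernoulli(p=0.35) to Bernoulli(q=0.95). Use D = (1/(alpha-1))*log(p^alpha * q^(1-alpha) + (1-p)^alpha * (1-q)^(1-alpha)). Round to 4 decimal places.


Renyi divergence of order alpha between Bernoulli distributions:
D = (1/(alpha-1))*log(p^alpha * q^(1-alpha) + (1-p)^alpha * (1-q)^(1-alpha)).
alpha = 5, p = 0.35, q = 0.95.
p^alpha * q^(1-alpha) = 0.35^5 * 0.95^-4 = 0.006448.
(1-p)^alpha * (1-q)^(1-alpha) = 0.65^5 * 0.05^-4 = 18564.65.
sum = 0.006448 + 18564.65 = 18564.656448.
D = (1/4)*log(18564.656448) = 2.4573

2.4573


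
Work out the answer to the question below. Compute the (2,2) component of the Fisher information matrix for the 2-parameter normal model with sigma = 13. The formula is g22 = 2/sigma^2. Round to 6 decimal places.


For the 2-parameter normal family, the Fisher metric has:
  g11 = 1/sigma^2, g22 = 2/sigma^2.
sigma = 13, sigma^2 = 169.
g22 = 0.011834

0.011834


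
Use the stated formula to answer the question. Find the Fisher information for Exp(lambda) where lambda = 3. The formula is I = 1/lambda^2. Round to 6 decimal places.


Fisher information for exponential: I(lambda) = 1/lambda^2.
lambda = 3, lambda^2 = 9.
I = 1/9 = 0.111111

0.111111


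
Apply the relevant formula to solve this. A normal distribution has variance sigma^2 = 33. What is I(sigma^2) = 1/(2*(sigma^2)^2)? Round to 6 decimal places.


Fisher information for variance: I(sigma^2) = 1/(2*sigma^4).
sigma^2 = 33, so sigma^4 = 1089.
I = 1/(2*1089) = 1/2178 = 0.000459

0.000459


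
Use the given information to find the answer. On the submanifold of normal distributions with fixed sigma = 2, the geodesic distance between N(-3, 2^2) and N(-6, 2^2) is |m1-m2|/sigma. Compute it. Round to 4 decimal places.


On the fixed-variance normal subfamily, geodesic distance = |m1-m2|/sigma.
|-3 - -6| = 3.
sigma = 2.
d = 3/2 = 1.5000

1.5000


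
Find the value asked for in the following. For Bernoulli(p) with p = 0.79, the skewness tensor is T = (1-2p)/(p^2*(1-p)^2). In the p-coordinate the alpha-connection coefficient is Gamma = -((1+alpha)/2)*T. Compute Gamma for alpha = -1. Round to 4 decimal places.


Skewness (Amari-Chentsov) tensor: T = (1-2p)/(p^2*(1-p)^2).
p = 0.79, 1-2p = -0.58, p^2 = 0.6241, (1-p)^2 = 0.0441.
T = -0.58/(0.6241 * 0.0441) = -21.07343.
In the p-coordinate, Gamma^(alpha) = Gamma^(0) - (alpha/2)*T with Gamma^(0) = (1/2)*g'(p) = -T/2,
so Gamma^(alpha) = -((1+alpha)/2)*T.
alpha = -1, -(1+alpha)/2 = 0.0.
Gamma = 0.0 * -21.07343 = 0.0000

0.0000


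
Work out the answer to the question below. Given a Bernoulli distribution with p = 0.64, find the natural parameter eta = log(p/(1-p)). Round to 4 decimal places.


Natural parameter for Bernoulli: eta = log(p/(1-p)).
p = 0.64, 1-p = 0.36.
p/(1-p) = 1.777778.
eta = log(1.777778) = 0.5754

0.5754


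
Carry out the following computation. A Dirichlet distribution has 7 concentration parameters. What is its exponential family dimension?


Exponential family dimension calculation:
Dirichlet with 7 components has 7 natural parameters.

7


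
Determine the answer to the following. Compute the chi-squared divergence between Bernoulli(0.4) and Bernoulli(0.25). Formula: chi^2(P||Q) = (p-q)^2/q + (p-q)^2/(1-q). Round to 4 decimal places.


Chi-squared divergence between Bernoulli distributions:
chi^2 = (p-q)^2/q + (p-q)^2/(1-q).
p = 0.4, q = 0.25, p-q = 0.15.
(p-q)^2 = 0.0225.
term1 = 0.0225/0.25 = 0.09.
term2 = 0.0225/0.75 = 0.03.
chi^2 = 0.09 + 0.03 = 0.1200

0.1200


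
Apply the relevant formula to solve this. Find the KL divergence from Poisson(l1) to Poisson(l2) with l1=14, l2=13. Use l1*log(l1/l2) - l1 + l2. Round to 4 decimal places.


KL divergence for Poisson:
KL = l1*log(l1/l2) - l1 + l2.
l1 = 14, l2 = 13.
log(14/13) = 0.074108.
l1*log(l1/l2) = 14 * 0.074108 = 1.037512.
KL = 1.037512 - 14 + 13 = 0.0375

0.0375


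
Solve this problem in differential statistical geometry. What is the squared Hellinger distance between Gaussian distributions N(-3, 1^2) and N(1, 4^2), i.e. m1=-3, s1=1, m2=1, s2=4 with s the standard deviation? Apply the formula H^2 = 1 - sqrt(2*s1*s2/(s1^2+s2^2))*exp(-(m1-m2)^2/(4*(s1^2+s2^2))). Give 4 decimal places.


Squared Hellinger distance for Gaussians:
H^2 = 1 - sqrt(2*s1*s2/(s1^2+s2^2)) * exp(-(m1-m2)^2/(4*(s1^2+s2^2))).
s1^2 = 1, s2^2 = 16, s1^2+s2^2 = 17.
sqrt(2*1*4/(17)) = 0.685994.
(m1-m2)^2 = (-4)^2 = 16.
exp(-16/(4*17)) = exp(-0.235294) = 0.790338.
H^2 = 1 - 0.685994*0.790338 = 0.4578

0.4578


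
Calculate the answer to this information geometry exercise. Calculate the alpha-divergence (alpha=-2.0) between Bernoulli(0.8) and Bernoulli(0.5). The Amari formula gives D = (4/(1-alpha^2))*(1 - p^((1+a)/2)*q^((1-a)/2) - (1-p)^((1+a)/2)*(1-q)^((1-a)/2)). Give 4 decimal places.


Amari alpha-divergence:
D = (4/(1-alpha^2))*(1 - p^((1+a)/2)*q^((1-a)/2) - (1-p)^((1+a)/2)*(1-q)^((1-a)/2)).
alpha = -2.0, p = 0.8, q = 0.5.
e1 = (1+alpha)/2 = -0.5, e2 = (1-alpha)/2 = 1.5.
t1 = p^e1 * q^e2 = 0.8^-0.5 * 0.5^1.5 = 0.395285.
t2 = (1-p)^e1 * (1-q)^e2 = 0.2^-0.5 * 0.5^1.5 = 0.790569.
4/(1-alpha^2) = -1.333333.
D = -1.333333*(1 - 0.395285 - 0.790569) = 0.2478

0.2478


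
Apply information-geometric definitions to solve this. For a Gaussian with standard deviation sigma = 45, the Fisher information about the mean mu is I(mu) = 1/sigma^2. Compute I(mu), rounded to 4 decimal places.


The Fisher information for the mean of a normal distribution is I(mu) = 1/sigma^2.
sigma = 45, so sigma^2 = 2025.
I(mu) = 1/2025 = 0.0005

0.0005


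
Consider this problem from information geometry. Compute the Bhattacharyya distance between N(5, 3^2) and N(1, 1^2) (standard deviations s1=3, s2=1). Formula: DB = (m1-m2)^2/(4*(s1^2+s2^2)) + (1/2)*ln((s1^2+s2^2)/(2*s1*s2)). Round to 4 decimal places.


Bhattacharyya distance between two Gaussians:
DB = (m1-m2)^2/(4*(s1^2+s2^2)) + (1/2)*ln((s1^2+s2^2)/(2*s1*s2)).
(m1-m2)^2 = (4)^2 = 16.
s1^2+s2^2 = 9 + 1 = 10.
term1 = 16/40 = 0.4.
term2 = 0.5*ln(10/6.0) = 0.255413.
DB = 0.4 + 0.255413 = 0.6554

0.6554


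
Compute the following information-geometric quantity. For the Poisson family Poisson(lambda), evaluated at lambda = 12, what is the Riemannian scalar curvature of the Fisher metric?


This family has a single free parameter, so its statistical manifold
is 1-dimensional. The Riemann curvature tensor of any 1-dimensional
Riemannian manifold vanishes identically, so R = 0.

0


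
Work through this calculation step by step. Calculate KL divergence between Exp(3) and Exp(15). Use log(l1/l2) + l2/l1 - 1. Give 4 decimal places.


KL divergence for exponential family:
KL = log(l1/l2) + l2/l1 - 1.
log(3/15) = -1.609438.
15/3 = 5.0.
KL = -1.609438 + 5.0 - 1 = 2.3906

2.3906


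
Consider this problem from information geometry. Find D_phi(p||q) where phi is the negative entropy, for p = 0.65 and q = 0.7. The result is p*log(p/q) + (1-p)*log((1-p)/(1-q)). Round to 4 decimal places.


Bregman divergence with negative entropy generator:
D = p*log(p/q) + (1-p)*log((1-p)/(1-q)).
p = 0.65, q = 0.7.
p*log(p/q) = 0.65*log(0.65/0.7) = -0.04817.
(1-p)*log((1-p)/(1-q)) = 0.35*log(0.35/0.3) = 0.053953.
D = -0.04817 + 0.053953 = 0.0058

0.0058


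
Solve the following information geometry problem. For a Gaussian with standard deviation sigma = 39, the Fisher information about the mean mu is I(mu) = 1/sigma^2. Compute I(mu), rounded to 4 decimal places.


The Fisher information for the mean of a normal distribution is I(mu) = 1/sigma^2.
sigma = 39, so sigma^2 = 1521.
I(mu) = 1/1521 = 0.0007

0.0007


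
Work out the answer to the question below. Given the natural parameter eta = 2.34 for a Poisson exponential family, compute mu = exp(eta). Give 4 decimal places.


Expectation parameter for Poisson exponential family:
mu = exp(eta).
eta = 2.34.
mu = exp(2.34) = 10.3812

10.3812


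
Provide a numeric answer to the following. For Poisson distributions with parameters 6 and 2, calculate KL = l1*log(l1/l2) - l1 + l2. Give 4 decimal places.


KL divergence for Poisson:
KL = l1*log(l1/l2) - l1 + l2.
l1 = 6, l2 = 2.
log(6/2) = 1.098612.
l1*log(l1/l2) = 6 * 1.098612 = 6.591674.
KL = 6.591674 - 6 + 2 = 2.5917

2.5917


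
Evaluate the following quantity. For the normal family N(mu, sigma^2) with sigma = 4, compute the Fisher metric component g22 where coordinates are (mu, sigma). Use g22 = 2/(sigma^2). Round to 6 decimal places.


For the 2-parameter normal family, the Fisher metric has:
  g11 = 1/sigma^2, g22 = 2/sigma^2.
sigma = 4, sigma^2 = 16.
g22 = 0.125000

0.125000


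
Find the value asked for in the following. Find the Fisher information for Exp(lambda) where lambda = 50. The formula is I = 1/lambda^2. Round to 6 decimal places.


Fisher information for exponential: I(lambda) = 1/lambda^2.
lambda = 50, lambda^2 = 2500.
I = 1/2500 = 0.000400

0.000400


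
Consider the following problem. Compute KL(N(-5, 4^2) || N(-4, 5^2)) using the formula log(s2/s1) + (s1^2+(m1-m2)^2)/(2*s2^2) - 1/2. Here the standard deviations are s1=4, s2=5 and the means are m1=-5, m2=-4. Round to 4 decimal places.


KL divergence between normal distributions:
KL = log(s2/s1) + (s1^2 + (m1-m2)^2)/(2*s2^2) - 1/2.
log(5/4) = 0.223144.
(4^2 + (-5--4)^2)/(2*5^2) = (16 + 1)/50 = 0.34.
KL = 0.223144 + 0.34 - 0.5 = 0.0631

0.0631


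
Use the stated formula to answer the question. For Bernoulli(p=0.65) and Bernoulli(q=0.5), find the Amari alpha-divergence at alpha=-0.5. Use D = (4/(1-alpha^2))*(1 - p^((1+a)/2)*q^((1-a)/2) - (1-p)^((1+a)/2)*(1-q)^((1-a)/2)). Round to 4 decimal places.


Amari alpha-divergence:
D = (4/(1-alpha^2))*(1 - p^((1+a)/2)*q^((1-a)/2) - (1-p)^((1+a)/2)*(1-q)^((1-a)/2)).
alpha = -0.5, p = 0.65, q = 0.5.
e1 = (1+alpha)/2 = 0.25, e2 = (1-alpha)/2 = 0.75.
t1 = p^e1 * q^e2 = 0.65^0.25 * 0.5^0.75 = 0.533895.
t2 = (1-p)^e1 * (1-q)^e2 = 0.35^0.25 * 0.5^0.75 = 0.457346.
4/(1-alpha^2) = 5.333333.
D = 5.333333*(1 - 0.533895 - 0.457346) = 0.0467

0.0467


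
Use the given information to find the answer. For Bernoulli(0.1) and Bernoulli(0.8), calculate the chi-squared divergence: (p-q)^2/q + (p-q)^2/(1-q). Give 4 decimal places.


Chi-squared divergence between Bernoulli distributions:
chi^2 = (p-q)^2/q + (p-q)^2/(1-q).
p = 0.1, q = 0.8, p-q = -0.7.
(p-q)^2 = 0.49.
term1 = 0.49/0.8 = 0.6125.
term2 = 0.49/0.2 = 2.45.
chi^2 = 0.6125 + 2.45 = 3.0625

3.0625


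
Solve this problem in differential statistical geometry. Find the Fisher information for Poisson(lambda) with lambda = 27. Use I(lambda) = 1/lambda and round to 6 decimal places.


Fisher information for Poisson: I(lambda) = 1/lambda.
lambda = 27.
I(lambda) = 1/27 = 0.037037

0.037037


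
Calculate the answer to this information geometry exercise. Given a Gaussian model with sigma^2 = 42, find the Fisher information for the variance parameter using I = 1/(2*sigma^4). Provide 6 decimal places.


Fisher information for variance: I(sigma^2) = 1/(2*sigma^4).
sigma^2 = 42, so sigma^4 = 1764.
I = 1/(2*1764) = 1/3528 = 0.000283

0.000283


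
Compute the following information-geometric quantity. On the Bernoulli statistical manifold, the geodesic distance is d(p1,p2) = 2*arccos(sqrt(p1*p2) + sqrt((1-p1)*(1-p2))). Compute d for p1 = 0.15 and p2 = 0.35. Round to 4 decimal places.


Geodesic distance on Bernoulli manifold:
d(p1,p2) = 2*arccos(sqrt(p1*p2) + sqrt((1-p1)*(1-p2))).
sqrt(p1*p2) = sqrt(0.15*0.35) = 0.229129.
sqrt((1-p1)*(1-p2)) = sqrt(0.85*0.65) = 0.743303.
arg = 0.229129 + 0.743303 = 0.972432.
d = 2*arccos(0.972432) = 0.4707

0.4707


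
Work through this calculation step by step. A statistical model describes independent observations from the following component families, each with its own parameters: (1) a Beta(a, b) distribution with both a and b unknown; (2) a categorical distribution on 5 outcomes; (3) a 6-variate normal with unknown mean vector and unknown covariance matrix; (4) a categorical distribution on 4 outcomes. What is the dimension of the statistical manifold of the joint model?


The dimension of a statistical manifold equals the number of free
(independent) real parameters of the model. For a product of independent
blocks the parameter counts add.
- Beta (a, b): 2.
- categorical on 5 outcomes (probabilities sum to 1): 5-1 = 4.
- 6-variate normal: 6 (mean) + 6*7/2 = 21 (symmetric covariance) = 27.
- categorical on 4 outcomes (probabilities sum to 1): 4-1 = 3.
Total = 2 + 4 + 27 + 3 = 36.
Dimension = 36

36


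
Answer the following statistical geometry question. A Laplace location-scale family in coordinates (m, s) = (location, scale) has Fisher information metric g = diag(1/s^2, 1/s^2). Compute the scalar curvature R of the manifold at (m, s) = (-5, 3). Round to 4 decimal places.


The metric has the form g = (A dm^2 + B ds^2)/s^2 with A = 1, B = 1.
Substitute u = sqrt(A/B)*m: g = B*(du^2 + ds^2)/s^2, i.e. B times the
Poincare upper half-plane metric, which has constant Gaussian curvature -1.
Scaling a 2D metric by a constant c divides the Gaussian curvature by c,
so K = -1/B = -1/(1) = -1.0000 everywhere (the point (m, s) = (-5, 3) is irrelevant:
the curvature is constant).
Scalar curvature in dimension 2: R = 2K = -2/(1) = -2.0000.

-2.0000


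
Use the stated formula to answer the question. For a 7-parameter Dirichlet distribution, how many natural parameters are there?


Exponential family dimension calculation:
Dirichlet with 7 components has 7 natural parameters.

7


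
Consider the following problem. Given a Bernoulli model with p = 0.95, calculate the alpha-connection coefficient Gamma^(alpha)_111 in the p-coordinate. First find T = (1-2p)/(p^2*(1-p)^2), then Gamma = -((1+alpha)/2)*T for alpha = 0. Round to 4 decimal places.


Skewness (Amari-Chentsov) tensor: T = (1-2p)/(p^2*(1-p)^2).
p = 0.95, 1-2p = -0.9, p^2 = 0.9025, (1-p)^2 = 0.0025.
T = -0.9/(0.9025 * 0.0025) = -398.891967.
In the p-coordinate, Gamma^(alpha) = Gamma^(0) - (alpha/2)*T with Gamma^(0) = (1/2)*g'(p) = -T/2,
so Gamma^(alpha) = -((1+alpha)/2)*T.
alpha = 0, -(1+alpha)/2 = -0.5.
Gamma = -0.5 * -398.891967 = 199.4460

199.4460


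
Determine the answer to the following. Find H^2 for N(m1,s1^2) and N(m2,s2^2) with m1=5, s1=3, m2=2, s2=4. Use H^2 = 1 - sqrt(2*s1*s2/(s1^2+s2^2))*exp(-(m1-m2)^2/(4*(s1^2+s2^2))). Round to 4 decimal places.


Squared Hellinger distance for Gaussians:
H^2 = 1 - sqrt(2*s1*s2/(s1^2+s2^2)) * exp(-(m1-m2)^2/(4*(s1^2+s2^2))).
s1^2 = 9, s2^2 = 16, s1^2+s2^2 = 25.
sqrt(2*3*4/(25)) = 0.979796.
(m1-m2)^2 = (3)^2 = 9.
exp(-9/(4*25)) = exp(-0.09) = 0.913931.
H^2 = 1 - 0.979796*0.913931 = 0.1045

0.1045


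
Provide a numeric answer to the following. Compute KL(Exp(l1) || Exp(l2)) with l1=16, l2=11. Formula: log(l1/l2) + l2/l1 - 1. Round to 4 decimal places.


KL divergence for exponential family:
KL = log(l1/l2) + l2/l1 - 1.
log(16/11) = 0.374693.
11/16 = 0.6875.
KL = 0.374693 + 0.6875 - 1 = 0.0622

0.0622


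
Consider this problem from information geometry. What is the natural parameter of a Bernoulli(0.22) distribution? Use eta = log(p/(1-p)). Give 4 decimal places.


Natural parameter for Bernoulli: eta = log(p/(1-p)).
p = 0.22, 1-p = 0.78.
p/(1-p) = 0.282051.
eta = log(0.282051) = -1.2657

-1.2657


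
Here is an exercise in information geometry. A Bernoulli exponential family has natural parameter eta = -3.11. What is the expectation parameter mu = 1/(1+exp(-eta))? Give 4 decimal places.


Dual coordinate (expectation parameter) for Bernoulli:
mu = 1/(1+exp(-eta)).
eta = -3.11.
exp(-eta) = exp(3.11) = 22.421044.
mu = 1/(1+22.421044) = 0.0427

0.0427


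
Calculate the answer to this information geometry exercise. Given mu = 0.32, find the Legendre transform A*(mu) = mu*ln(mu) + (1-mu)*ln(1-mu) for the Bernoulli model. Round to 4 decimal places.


Legendre transform for Bernoulli:
A*(mu) = mu*log(mu) + (1-mu)*log(1-mu).
mu = 0.32, 1-mu = 0.68.
mu*log(mu) = 0.32*log(0.32) = -0.364619.
(1-mu)*log(1-mu) = 0.68*log(0.68) = -0.26225.
A* = -0.364619 + -0.26225 = -0.6269

-0.6269


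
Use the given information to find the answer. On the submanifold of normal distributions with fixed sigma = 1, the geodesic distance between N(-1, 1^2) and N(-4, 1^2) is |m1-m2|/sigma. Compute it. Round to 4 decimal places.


On the fixed-variance normal subfamily, geodesic distance = |m1-m2|/sigma.
|-1 - -4| = 3.
sigma = 1.
d = 3/1 = 3.0000

3.0000


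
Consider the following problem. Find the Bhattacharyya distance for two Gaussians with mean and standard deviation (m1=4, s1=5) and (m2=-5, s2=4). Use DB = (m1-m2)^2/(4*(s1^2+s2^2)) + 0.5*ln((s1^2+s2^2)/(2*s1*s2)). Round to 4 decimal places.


Bhattacharyya distance between two Gaussians:
DB = (m1-m2)^2/(4*(s1^2+s2^2)) + (1/2)*ln((s1^2+s2^2)/(2*s1*s2)).
(m1-m2)^2 = (9)^2 = 81.
s1^2+s2^2 = 25 + 16 = 41.
term1 = 81/164 = 0.493902.
term2 = 0.5*ln(41/40.0) = 0.012346.
DB = 0.493902 + 0.012346 = 0.5062

0.5062


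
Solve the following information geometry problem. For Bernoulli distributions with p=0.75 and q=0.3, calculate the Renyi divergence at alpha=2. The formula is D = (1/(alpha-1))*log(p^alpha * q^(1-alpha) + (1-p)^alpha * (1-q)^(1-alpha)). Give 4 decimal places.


Renyi divergence of order alpha between Bernoulli distributions:
D = (1/(alpha-1))*log(p^alpha * q^(1-alpha) + (1-p)^alpha * (1-q)^(1-alpha)).
alpha = 2, p = 0.75, q = 0.3.
p^alpha * q^(1-alpha) = 0.75^2 * 0.3^-1 = 1.875.
(1-p)^alpha * (1-q)^(1-alpha) = 0.25^2 * 0.7^-1 = 0.089286.
sum = 1.875 + 0.089286 = 1.964286.
D = (1/1)*log(1.964286) = 0.6751

0.6751


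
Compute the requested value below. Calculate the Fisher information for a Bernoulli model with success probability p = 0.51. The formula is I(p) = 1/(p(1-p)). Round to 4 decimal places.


For Bernoulli(p), Fisher information is I(p) = 1/(p*(1-p)).
p = 0.51, 1-p = 0.49.
p*(1-p) = 0.2499.
I(p) = 1/0.2499 = 4.0016

4.0016


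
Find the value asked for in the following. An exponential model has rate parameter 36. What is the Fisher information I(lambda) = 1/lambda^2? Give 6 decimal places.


Fisher information for exponential: I(lambda) = 1/lambda^2.
lambda = 36, lambda^2 = 1296.
I = 1/1296 = 0.000772

0.000772


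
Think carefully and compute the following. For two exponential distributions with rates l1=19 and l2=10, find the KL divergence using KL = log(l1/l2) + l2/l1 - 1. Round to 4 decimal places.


KL divergence for exponential family:
KL = log(l1/l2) + l2/l1 - 1.
log(19/10) = 0.641854.
10/19 = 0.526316.
KL = 0.641854 + 0.526316 - 1 = 0.1682

0.1682


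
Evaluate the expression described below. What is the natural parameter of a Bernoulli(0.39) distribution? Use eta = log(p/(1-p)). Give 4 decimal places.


Natural parameter for Bernoulli: eta = log(p/(1-p)).
p = 0.39, 1-p = 0.61.
p/(1-p) = 0.639344.
eta = log(0.639344) = -0.4473

-0.4473


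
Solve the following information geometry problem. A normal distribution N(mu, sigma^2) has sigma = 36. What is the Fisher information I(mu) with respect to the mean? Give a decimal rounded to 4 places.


The Fisher information for the mean of a normal distribution is I(mu) = 1/sigma^2.
sigma = 36, so sigma^2 = 1296.
I(mu) = 1/1296 = 0.0008

0.0008


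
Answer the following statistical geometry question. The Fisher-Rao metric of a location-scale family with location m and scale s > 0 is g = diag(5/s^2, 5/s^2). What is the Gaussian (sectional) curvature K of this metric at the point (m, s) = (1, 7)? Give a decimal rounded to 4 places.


The metric has the form g = (A dm^2 + B ds^2)/s^2 with A = 5, B = 5.
Substitute u = sqrt(A/B)*m: g = B*(du^2 + ds^2)/s^2, i.e. B times the
Poincare upper half-plane metric, which has constant Gaussian curvature -1.
Scaling a 2D metric by a constant c divides the Gaussian curvature by c,
so K = -1/B = -1/(5) = -0.2000 everywhere (the point (m, s) = (1, 7) is irrelevant:
the curvature is constant).
The requested Gaussian curvature is K = -0.2000.

-0.2000


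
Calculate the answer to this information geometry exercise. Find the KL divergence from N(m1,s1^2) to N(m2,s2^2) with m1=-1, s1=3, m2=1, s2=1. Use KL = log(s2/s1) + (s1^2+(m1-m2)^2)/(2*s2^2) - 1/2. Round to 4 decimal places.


KL divergence between normal distributions:
KL = log(s2/s1) + (s1^2 + (m1-m2)^2)/(2*s2^2) - 1/2.
log(1/3) = -1.098612.
(3^2 + (-1-1)^2)/(2*1^2) = (9 + 4)/2 = 6.5.
KL = -1.098612 + 6.5 - 0.5 = 4.9014

4.9014


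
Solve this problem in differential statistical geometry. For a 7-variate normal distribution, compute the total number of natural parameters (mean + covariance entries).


Exponential family dimension calculation:
For 7-dim MVN: mean has 7 params, covariance has 7*8/2 = 28 unique entries.
Total dim = 7 + 28 = 35.

35


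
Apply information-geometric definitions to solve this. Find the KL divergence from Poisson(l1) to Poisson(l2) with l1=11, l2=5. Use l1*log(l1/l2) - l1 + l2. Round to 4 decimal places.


KL divergence for Poisson:
KL = l1*log(l1/l2) - l1 + l2.
l1 = 11, l2 = 5.
log(11/5) = 0.788457.
l1*log(l1/l2) = 11 * 0.788457 = 8.673031.
KL = 8.673031 - 11 + 5 = 2.6730

2.6730


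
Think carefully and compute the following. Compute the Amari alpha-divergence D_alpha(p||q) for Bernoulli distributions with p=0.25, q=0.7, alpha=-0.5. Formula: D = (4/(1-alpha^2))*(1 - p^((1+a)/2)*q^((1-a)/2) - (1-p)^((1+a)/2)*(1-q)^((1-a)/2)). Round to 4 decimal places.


Amari alpha-divergence:
D = (4/(1-alpha^2))*(1 - p^((1+a)/2)*q^((1-a)/2) - (1-p)^((1+a)/2)*(1-q)^((1-a)/2)).
alpha = -0.5, p = 0.25, q = 0.7.
e1 = (1+alpha)/2 = 0.25, e2 = (1-alpha)/2 = 0.75.
t1 = p^e1 * q^e2 = 0.25^0.25 * 0.7^0.75 = 0.541139.
t2 = (1-p)^e1 * (1-q)^e2 = 0.75^0.25 * 0.3^0.75 = 0.37723.
4/(1-alpha^2) = 5.333333.
D = 5.333333*(1 - 0.541139 - 0.37723) = 0.4354

0.4354


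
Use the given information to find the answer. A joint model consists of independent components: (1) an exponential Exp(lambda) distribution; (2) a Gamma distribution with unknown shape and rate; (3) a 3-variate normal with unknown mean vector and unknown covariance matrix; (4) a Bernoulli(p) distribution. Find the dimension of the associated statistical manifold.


The dimension of a statistical manifold equals the number of free
(independent) real parameters of the model. For a product of independent
blocks the parameter counts add.
- exponential (lambda): 1.
- Gamma (shape, rate): 2.
- 3-variate normal: 3 (mean) + 3*4/2 = 6 (symmetric covariance) = 9.
- Bernoulli (p): 1.
Total = 1 + 2 + 9 + 1 = 13.
Dimension = 13

13


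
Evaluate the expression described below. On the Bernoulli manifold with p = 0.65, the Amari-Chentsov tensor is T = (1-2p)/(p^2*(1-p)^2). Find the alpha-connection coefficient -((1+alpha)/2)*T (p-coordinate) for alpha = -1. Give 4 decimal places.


Skewness (Amari-Chentsov) tensor: T = (1-2p)/(p^2*(1-p)^2).
p = 0.65, 1-2p = -0.3, p^2 = 0.4225, (1-p)^2 = 0.1225.
T = -0.3/(0.4225 * 0.1225) = -5.796401.
In the p-coordinate, Gamma^(alpha) = Gamma^(0) - (alpha/2)*T with Gamma^(0) = (1/2)*g'(p) = -T/2,
so Gamma^(alpha) = -((1+alpha)/2)*T.
alpha = -1, -(1+alpha)/2 = 0.0.
Gamma = 0.0 * -5.796401 = 0.0000

0.0000


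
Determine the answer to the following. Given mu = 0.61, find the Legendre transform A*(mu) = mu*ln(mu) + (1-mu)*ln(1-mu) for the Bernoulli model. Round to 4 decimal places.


Legendre transform for Bernoulli:
A*(mu) = mu*log(mu) + (1-mu)*log(1-mu).
mu = 0.61, 1-mu = 0.39.
mu*log(mu) = 0.61*log(0.61) = -0.301521.
(1-mu)*log(1-mu) = 0.39*log(0.39) = -0.367227.
A* = -0.301521 + -0.367227 = -0.6687

-0.6687


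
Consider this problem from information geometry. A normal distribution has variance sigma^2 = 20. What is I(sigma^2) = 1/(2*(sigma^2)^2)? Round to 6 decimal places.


Fisher information for variance: I(sigma^2) = 1/(2*sigma^4).
sigma^2 = 20, so sigma^4 = 400.
I = 1/(2*400) = 1/800 = 0.001250

0.001250


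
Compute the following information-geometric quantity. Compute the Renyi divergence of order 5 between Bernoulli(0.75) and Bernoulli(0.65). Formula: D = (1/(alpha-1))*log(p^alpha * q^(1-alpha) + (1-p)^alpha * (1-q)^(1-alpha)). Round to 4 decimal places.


Renyi divergence of order alpha between Bernoulli distributions:
D = (1/(alpha-1))*log(p^alpha * q^(1-alpha) + (1-p)^alpha * (1-q)^(1-alpha)).
alpha = 5, p = 0.75, q = 0.65.
p^alpha * q^(1-alpha) = 0.75^5 * 0.65^-4 = 1.329391.
(1-p)^alpha * (1-q)^(1-alpha) = 0.25^5 * 0.35^-4 = 0.065077.
sum = 1.329391 + 0.065077 = 1.394469.
D = (1/4)*log(1.394469) = 0.0831

0.0831
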